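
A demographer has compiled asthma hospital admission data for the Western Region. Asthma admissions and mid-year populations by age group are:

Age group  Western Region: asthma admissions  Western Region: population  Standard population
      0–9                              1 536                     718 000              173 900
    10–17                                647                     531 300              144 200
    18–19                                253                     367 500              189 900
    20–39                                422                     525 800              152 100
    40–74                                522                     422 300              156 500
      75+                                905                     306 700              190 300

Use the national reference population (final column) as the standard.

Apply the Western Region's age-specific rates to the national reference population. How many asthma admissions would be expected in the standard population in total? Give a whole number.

1555

Age-specific rates per 10 000 for the Western Region: 21.39, 12.18, 6.88, 8.03, 12.36, 29.51.
Expected asthma admissions = Σ (standard pop × age-specific rate ÷ 10 000)
= 173 900×21.39/10 000 + 144 200×12.18/10 000 + 189 900×6.88/10 000 + 152 100×8.03/10 000 + 156 500×12.36/10 000 + 190 300×29.51/10 000
= 372.02 + 175.60 + 130.73 + 122.07 + 193.45 + 561.53 = 1555.41.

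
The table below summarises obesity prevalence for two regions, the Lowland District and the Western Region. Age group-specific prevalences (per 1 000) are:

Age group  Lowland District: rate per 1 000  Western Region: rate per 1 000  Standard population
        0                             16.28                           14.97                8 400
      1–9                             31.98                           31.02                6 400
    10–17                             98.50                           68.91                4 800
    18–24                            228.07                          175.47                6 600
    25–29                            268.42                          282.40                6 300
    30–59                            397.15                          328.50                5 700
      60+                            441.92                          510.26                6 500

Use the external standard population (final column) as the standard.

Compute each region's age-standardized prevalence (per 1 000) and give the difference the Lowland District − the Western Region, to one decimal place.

8.2

Standard total = 44 700; weights = 0.1879, 0.1432, 0.1074, 0.1477, 0.1409, 0.1275, 0.1454.
The Lowland District: 0.1879×16.28 + 0.1432×31.98 + 0.1074×98.50 + 0.1477×228.07 + 0.1409×268.42 + 0.1275×397.15 + 0.1454×441.92 = 204.6257 per 1 000.
The Western Region: 0.1879×14.97 + 0.1432×31.02 + 0.1074×68.91 + 0.1477×175.47 + 0.1409×282.40 + 0.1275×328.50 + 0.1454×510.26 = 196.4520 per 1 000.
Difference = 204.6257 − 196.4520 = 8.1736.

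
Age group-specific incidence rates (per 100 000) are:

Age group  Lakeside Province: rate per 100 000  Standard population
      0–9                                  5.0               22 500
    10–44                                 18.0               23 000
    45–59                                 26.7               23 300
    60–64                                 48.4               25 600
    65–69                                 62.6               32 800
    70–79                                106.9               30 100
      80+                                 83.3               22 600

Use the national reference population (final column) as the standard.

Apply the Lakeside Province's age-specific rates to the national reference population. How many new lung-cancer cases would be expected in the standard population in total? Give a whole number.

Expected new lung-cancer cases = Σ (standard pop × age-specific rate ÷ 100 000)
= 22 500×5.0/100 000 + 23 000×18.0/100 000 + 23 300×26.7/100 000 + 25 600×48.4/100 000 + 32 800×62.6/100 000 + 30 100×106.9/100 000 + 22 600×83.3/100 000
= 1.12 + 4.14 + 6.22 + 12.39 + 20.53 + 32.18 + 18.83 = 95.41.

95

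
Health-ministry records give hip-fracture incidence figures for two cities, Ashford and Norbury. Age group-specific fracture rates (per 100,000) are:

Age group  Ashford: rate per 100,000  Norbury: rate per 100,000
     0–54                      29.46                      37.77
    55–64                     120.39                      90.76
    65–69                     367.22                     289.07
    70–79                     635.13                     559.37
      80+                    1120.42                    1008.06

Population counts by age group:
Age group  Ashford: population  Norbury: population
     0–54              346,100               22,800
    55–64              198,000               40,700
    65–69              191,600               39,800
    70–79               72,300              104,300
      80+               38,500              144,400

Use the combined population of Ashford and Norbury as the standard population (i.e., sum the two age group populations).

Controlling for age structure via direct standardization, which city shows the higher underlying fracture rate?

Combined standard total = 1,198,500; weights = 0.3078, 0.1992, 0.1931, 0.1474, 0.1526.
Ashford: 0.3078×29.46 + 0.1992×120.39 + 0.1931×367.22 + 0.1474×635.13 + 0.1526×1120.42 = 368.5176 per 100,000.
Norbury: 0.3078×37.77 + 0.1992×90.76 + 0.1931×289.07 + 0.1474×559.37 + 0.1526×1008.06 = 321.7751 per 100,000.
The crude rates (228.53 vs 624.90) would put Norbury higher, but that reflects its age composition; once standardized to a common age structure, Ashford has the higher underlying rate.

Ashford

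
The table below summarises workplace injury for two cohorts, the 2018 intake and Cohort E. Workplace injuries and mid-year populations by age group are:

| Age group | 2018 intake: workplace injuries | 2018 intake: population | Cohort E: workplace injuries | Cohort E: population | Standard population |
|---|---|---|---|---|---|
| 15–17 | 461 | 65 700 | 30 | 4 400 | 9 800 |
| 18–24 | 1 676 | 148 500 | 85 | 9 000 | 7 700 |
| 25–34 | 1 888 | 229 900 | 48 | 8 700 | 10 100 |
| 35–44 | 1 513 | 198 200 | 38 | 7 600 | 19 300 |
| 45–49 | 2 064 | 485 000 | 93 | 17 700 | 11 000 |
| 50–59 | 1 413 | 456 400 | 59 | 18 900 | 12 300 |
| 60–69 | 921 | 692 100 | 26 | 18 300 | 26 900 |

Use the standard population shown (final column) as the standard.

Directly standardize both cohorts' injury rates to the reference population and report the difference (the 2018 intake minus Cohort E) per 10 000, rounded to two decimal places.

8.29

Age-specific rates per 10 000 for the 2018 intake: 70.17, 112.86, 82.12, 76.34, 42.56, 30.96, 13.31.
For Cohort E: 68.18, 94.44, 55.17, 50.00, 52.54, 31.22, 14.21.
Standard total = 97 100; weights = 0.1009, 0.0793, 0.1040, 0.1988, 0.1133, 0.1267, 0.2770.
The 2018 intake: 0.1009×70.17 + 0.0793×112.86 + 0.1040×82.12 + 0.1988×76.34 + 0.1133×42.56 + 0.1267×30.96 + 0.2770×13.31 = 52.1763 per 10 000.
Cohort E: 0.1009×68.18 + 0.0793×94.44 + 0.1040×55.17 + 0.1988×50.00 + 0.1133×52.54 + 0.1267×31.22 + 0.2770×14.21 = 43.8905 per 10 000.
Difference = 52.1763 − 43.8905 = 8.2858.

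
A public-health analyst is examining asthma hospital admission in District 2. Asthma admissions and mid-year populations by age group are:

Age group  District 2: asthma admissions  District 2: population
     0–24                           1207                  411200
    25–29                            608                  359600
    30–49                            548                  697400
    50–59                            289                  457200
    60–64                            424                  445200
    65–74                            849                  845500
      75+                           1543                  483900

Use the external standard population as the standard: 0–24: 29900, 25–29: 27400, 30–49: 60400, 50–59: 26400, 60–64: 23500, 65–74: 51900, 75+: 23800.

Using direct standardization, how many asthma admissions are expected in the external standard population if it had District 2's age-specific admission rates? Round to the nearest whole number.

Age-specific rates per 10000 for District 2: 29.35, 16.91, 7.86, 6.32, 9.52, 10.04, 31.89.
Expected asthma admissions = Σ (standard pop × age-specific rate ÷ 10000)
= 29900×29.35/10000 + 27400×16.91/10000 + 60400×7.86/10000 + 26400×6.32/10000 + 23500×9.52/10000 + 51900×10.04/10000 + 23800×31.89/10000
= 87.77 + 46.33 + 47.46 + 16.69 + 22.38 + 52.11 + 75.89 = 348.63.

349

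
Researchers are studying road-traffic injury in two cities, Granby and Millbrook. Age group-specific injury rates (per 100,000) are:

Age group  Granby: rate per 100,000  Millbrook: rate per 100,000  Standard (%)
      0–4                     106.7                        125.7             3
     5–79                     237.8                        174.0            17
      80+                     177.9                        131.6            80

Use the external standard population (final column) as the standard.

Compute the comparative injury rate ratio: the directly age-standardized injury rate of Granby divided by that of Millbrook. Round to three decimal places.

Standard weights: 0.03, 0.17, 0.80.
Granby: 0.0300×106.7 + 0.1700×237.8 + 0.8000×177.9 = 185.9470 per 100,000.
Millbrook: 0.0300×125.7 + 0.1700×174.0 + 0.8000×131.6 = 138.6310 per 100,000.
Ratio = 185.9470 ÷ 138.6310 = 1.34131.

1.341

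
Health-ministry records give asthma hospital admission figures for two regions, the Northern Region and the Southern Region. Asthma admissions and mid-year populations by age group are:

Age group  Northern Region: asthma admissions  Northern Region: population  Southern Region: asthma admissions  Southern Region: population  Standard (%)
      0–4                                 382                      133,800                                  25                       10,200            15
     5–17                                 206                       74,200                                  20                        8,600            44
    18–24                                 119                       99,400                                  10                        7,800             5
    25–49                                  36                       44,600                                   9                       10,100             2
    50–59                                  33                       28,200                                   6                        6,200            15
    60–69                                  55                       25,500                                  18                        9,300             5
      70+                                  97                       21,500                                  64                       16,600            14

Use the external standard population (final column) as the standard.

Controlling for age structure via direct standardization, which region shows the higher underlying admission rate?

Age-specific rates per 10,000 for the Northern Region: 28.55, 27.76, 11.97, 8.07, 11.70, 21.57, 45.12.
For the Southern Region: 24.51, 23.26, 12.82, 8.91, 9.68, 19.35, 38.55.
Standard weights: 0.15, 0.44, 0.05, 0.02, 0.15, 0.05, 0.14.
The Northern Region: 0.1500×28.55 + 0.4400×27.76 + 0.0500×11.97 + 0.0200×8.07 + 0.1500×11.70 + 0.0500×21.57 + 0.1400×45.12 = 26.4082 per 10,000.
The Southern Region: 0.1500×24.51 + 0.4400×23.26 + 0.0500×12.82 + 0.0200×8.91 + 0.1500×9.68 + 0.0500×19.35 + 0.1400×38.55 = 22.5452 per 10,000.
The crude rates (21.72 vs 22.09) would put the Southern Region higher, but that reflects its age composition; once standardized to a common age structure, the Northern Region has the higher underlying rate.

Northern Region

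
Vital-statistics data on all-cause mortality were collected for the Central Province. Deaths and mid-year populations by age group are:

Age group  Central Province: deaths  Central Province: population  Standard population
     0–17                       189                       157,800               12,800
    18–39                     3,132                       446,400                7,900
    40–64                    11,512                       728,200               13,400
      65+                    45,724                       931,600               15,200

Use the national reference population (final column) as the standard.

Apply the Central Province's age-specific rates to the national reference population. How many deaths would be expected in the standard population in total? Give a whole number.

1029

Age-specific rates per 1,000 for the Central Province: 1.198, 7.016, 15.809, 49.081.
Expected deaths = Σ (standard pop × age-specific rate ÷ 1,000)
= 12,800×1.198/1,000 + 7,900×7.016/1,000 + 13,400×15.809/1,000 + 15,200×49.081/1,000
= 15.33 + 55.43 + 211.84 + 746.03 = 1028.63.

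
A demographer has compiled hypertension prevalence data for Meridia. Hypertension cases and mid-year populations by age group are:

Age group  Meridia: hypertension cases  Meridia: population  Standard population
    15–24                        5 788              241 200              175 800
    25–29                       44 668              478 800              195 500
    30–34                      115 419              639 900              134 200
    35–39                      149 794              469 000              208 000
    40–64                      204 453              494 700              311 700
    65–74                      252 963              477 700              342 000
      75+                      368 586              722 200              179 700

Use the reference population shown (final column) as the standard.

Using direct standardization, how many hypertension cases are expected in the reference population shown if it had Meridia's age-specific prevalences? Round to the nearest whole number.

Age-specific rates per 1 000 for Meridia: 23.997, 93.292, 180.370, 319.390, 413.287, 529.544, 510.366.
Expected hypertension cases = Σ (standard pop × age-specific rate ÷ 1 000)
= 175 800×23.997/1 000 + 195 500×93.292/1 000 + 134 200×180.370/1 000 + 208 000×319.390/1 000 + 311 700×413.287/1 000 + 342 000×529.544/1 000 + 179 700×510.366/1 000
= 4218.62 + 18238.50 + 24205.70 + 66433.16 + 128821.51 + 181103.93 + 91712.69 = 514734.11.

514734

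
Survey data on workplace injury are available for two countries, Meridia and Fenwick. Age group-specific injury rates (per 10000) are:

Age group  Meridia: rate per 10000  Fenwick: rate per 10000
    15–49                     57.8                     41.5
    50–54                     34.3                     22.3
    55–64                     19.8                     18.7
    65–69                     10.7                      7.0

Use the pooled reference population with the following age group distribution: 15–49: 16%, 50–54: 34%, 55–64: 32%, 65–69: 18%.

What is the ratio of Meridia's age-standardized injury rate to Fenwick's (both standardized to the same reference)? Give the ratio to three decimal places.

Standard weights: 0.16, 0.34, 0.32, 0.18.
Meridia: 0.1600×57.8 + 0.3400×34.3 + 0.3200×19.8 + 0.1800×10.7 = 29.1720 per 10000.
Fenwick: 0.1600×41.5 + 0.3400×22.3 + 0.3200×18.7 + 0.1800×7.0 = 21.4660 per 10000.
Ratio = 29.1720 ÷ 21.4660 = 1.35899.

1.359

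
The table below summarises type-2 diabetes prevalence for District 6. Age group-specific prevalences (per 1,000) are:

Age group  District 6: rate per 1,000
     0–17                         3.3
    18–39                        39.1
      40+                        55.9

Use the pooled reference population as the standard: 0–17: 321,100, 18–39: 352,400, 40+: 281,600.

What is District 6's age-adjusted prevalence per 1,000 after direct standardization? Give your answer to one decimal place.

Standard total = 955,100; weights = 0.3362, 0.3690, 0.2948.
Standardized rate: 0.3362×3.3 + 0.3690×39.1 + 0.2948×55.9 = 32.0175 per 1,000.

32.0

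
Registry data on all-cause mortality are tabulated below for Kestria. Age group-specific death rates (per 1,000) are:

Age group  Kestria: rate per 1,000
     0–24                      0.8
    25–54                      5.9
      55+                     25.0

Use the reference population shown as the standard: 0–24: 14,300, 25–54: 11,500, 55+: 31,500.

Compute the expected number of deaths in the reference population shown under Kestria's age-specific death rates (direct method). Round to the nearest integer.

Expected deaths = Σ (standard pop × age-specific rate ÷ 1,000)
= 14,300×0.8/1,000 + 11,500×5.9/1,000 + 31,500×25.0/1,000
= 11.44 + 67.85 + 787.50 = 866.79.

867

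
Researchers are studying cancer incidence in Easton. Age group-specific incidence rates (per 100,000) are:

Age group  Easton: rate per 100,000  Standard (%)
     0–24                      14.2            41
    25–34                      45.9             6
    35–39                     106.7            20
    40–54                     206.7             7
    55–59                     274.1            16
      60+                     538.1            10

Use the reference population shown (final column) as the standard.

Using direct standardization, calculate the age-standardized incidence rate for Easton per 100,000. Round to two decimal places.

Standard weights: 0.41, 0.06, 0.20, 0.07, 0.16, 0.10.
Standardized rate: 0.4100×14.2 + 0.0600×45.9 + 0.2000×106.7 + 0.0700×206.7 + 0.1600×274.1 + 0.1000×538.1 = 142.0510 per 100,000.

142.05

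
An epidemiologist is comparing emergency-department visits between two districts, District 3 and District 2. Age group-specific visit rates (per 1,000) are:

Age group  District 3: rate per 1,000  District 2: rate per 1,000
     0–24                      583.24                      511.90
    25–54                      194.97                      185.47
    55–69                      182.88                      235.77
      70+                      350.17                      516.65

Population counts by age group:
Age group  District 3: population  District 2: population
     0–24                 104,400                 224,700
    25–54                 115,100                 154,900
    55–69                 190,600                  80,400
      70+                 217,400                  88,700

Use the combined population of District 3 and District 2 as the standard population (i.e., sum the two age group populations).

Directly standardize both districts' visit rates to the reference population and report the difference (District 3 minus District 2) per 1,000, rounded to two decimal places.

Combined standard total = 1,176,200; weights = 0.2798, 0.2296, 0.2304, 0.2602.
District 3: 0.2798×583.24 + 0.2296×194.97 + 0.2304×182.88 + 0.2602×350.17 = 341.2121 per 1,000.
District 2: 0.2798×511.90 + 0.2296×185.47 + 0.2304×235.77 + 0.2602×516.65 = 374.5821 per 1,000.
Difference = 341.2121 − 374.5821 = -33.3699.

-33.37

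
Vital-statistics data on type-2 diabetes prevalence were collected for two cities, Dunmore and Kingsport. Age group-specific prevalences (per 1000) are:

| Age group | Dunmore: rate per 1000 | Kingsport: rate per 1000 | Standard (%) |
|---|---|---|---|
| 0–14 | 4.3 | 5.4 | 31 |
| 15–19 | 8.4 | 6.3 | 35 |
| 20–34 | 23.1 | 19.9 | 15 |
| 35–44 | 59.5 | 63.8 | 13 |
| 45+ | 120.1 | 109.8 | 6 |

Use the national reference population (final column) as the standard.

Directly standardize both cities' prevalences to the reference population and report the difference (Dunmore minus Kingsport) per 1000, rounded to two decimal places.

Standard weights: 0.31, 0.35, 0.15, 0.13, 0.06.
Dunmore: 0.3100×4.3 + 0.3500×8.4 + 0.1500×23.1 + 0.1300×59.5 + 0.0600×120.1 = 22.6790 per 1000.
Kingsport: 0.3100×5.4 + 0.3500×6.3 + 0.1500×19.9 + 0.1300×63.8 + 0.0600×109.8 = 21.7460 per 1000.
Difference = 22.6790 − 21.7460 = 0.9330.

0.93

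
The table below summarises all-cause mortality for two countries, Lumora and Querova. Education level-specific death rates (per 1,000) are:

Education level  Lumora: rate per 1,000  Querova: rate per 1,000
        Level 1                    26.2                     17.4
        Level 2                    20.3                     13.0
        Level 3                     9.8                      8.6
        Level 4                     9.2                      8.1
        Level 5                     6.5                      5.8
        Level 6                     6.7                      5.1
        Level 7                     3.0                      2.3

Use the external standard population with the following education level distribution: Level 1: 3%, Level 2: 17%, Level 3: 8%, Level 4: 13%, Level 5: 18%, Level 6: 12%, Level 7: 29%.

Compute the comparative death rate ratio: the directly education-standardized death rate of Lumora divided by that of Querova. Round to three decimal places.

1.333

Standard weights: 0.03, 0.17, 0.08, 0.13, 0.18, 0.12, 0.29.
Lumora: 0.0300×26.2 + 0.1700×20.3 + 0.0800×9.8 + 0.1300×9.2 + 0.1800×6.5 + 0.1200×6.7 + 0.2900×3.0 = 9.0610 per 1,000.
Querova: 0.0300×17.4 + 0.1700×13.0 + 0.0800×8.6 + 0.1300×8.1 + 0.1800×5.8 + 0.1200×5.1 + 0.2900×2.3 = 6.7960 per 1,000.
Ratio = 9.0610 ÷ 6.7960 = 1.33328.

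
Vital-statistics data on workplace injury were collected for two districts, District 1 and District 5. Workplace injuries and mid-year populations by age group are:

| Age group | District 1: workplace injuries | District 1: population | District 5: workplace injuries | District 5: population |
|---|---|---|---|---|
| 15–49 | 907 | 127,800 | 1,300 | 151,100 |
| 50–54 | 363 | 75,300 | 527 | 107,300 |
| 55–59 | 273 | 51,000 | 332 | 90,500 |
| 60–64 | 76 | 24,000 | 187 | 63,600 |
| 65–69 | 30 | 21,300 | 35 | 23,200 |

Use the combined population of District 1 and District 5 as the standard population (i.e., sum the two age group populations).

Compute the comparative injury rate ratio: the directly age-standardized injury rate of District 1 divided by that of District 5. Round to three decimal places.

Age-specific rates per 10,000 for District 1: 70.97, 48.21, 53.53, 31.67, 14.08.
For District 5: 86.04, 49.11, 36.69, 29.40, 15.09.
Combined standard total = 735,100; weights = 0.3794, 0.2484, 0.1925, 0.1192, 0.0605.
District 1: 0.3794×70.97 + 0.2484×48.21 + 0.1925×53.53 + 0.1192×31.67 + 0.0605×14.08 = 53.8313 per 10,000.
District 5: 0.3794×86.04 + 0.2484×49.11 + 0.1925×36.69 + 0.1192×29.40 + 0.0605×15.09 = 56.3211 per 10,000.
Ratio = 53.8313 ÷ 56.3211 = 0.95579.

0.956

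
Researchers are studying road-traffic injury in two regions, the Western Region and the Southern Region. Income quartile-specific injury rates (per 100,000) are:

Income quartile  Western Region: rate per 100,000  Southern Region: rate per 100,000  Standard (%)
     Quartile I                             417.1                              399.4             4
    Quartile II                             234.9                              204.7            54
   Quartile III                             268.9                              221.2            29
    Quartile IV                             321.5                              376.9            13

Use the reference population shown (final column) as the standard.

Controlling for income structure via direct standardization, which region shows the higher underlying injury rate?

Western Region

Standard weights: 0.04, 0.54, 0.29, 0.13.
The Western Region: 0.0400×417.1 + 0.5400×234.9 + 0.2900×268.9 + 0.1300×321.5 = 263.3060 per 100,000.
The Southern Region: 0.0400×399.4 + 0.5400×204.7 + 0.2900×221.2 + 0.1300×376.9 = 239.6590 per 100,000.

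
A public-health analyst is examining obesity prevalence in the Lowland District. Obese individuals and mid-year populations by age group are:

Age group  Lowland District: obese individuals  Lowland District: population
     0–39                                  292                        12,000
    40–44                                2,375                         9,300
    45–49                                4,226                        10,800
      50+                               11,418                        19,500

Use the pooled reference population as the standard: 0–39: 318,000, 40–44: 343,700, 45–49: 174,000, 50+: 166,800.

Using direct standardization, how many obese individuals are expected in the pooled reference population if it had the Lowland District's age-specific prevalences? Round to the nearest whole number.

261264

Age-specific rates per 1,000 for the Lowland District: 24.333, 255.376, 391.296, 585.538.
Expected obese individuals = Σ (standard pop × age-specific rate ÷ 1,000)
= 318,000×24.333/1,000 + 343,700×255.376/1,000 + 174,000×391.296/1,000 + 166,800×585.538/1,000
= 7738.00 + 87772.85 + 68085.56 + 97667.82 = 261264.22.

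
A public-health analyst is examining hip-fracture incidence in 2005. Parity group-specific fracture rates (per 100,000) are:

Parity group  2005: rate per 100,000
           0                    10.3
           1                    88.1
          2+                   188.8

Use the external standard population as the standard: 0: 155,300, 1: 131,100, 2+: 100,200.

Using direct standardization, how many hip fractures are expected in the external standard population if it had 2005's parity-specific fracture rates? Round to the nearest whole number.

321

Expected hip fractures = Σ (standard pop × parity-specific rate ÷ 100,000)
= 155,300×10.3/100,000 + 131,100×88.1/100,000 + 100,200×188.8/100,000
= 16.00 + 115.50 + 189.18 = 320.67.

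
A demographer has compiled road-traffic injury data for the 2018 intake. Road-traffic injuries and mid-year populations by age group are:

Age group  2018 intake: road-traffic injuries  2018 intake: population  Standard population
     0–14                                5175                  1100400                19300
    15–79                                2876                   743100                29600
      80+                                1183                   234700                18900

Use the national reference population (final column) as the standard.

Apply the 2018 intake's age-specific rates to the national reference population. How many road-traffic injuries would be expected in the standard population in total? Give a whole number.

301

Age-specific rates per 100000 for the 2018 intake: 470.28, 387.03, 504.05.
Expected road-traffic injuries = Σ (standard pop × age-specific rate ÷ 100000)
= 19300×470.28/100000 + 29600×387.03/100000 + 18900×504.05/100000
= 90.76 + 114.56 + 95.27 = 300.59.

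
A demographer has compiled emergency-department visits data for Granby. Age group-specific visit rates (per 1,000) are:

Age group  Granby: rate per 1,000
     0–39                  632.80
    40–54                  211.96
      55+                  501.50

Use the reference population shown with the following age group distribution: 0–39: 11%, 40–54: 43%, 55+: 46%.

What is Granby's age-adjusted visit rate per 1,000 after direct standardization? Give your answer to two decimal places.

391.44

Standard weights: 0.11, 0.43, 0.46.
Standardized rate: 0.1100×632.80 + 0.4300×211.96 + 0.4600×501.50 = 391.4408 per 1,000.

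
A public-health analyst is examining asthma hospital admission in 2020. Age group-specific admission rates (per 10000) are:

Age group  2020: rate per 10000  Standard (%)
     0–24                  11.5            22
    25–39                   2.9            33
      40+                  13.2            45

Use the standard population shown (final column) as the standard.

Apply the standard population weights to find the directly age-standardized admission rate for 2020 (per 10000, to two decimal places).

Standard weights: 0.22, 0.33, 0.45.
Standardized rate: 0.2200×11.5 + 0.3300×2.9 + 0.4500×13.2 = 9.4270 per 10000.

9.43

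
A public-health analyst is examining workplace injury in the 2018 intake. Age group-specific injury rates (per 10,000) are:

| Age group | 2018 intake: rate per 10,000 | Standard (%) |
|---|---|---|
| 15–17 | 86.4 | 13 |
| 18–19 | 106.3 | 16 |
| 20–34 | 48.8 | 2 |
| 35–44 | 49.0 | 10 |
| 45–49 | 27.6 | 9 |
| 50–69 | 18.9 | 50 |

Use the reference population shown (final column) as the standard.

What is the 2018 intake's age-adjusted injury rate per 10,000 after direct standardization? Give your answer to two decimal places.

Standard weights: 0.13, 0.16, 0.02, 0.10, 0.09, 0.50.
Standardized rate: 0.1300×86.4 + 0.1600×106.3 + 0.0200×48.8 + 0.1000×49.0 + 0.0900×27.6 + 0.5000×18.9 = 46.0500 per 10,000.

46.05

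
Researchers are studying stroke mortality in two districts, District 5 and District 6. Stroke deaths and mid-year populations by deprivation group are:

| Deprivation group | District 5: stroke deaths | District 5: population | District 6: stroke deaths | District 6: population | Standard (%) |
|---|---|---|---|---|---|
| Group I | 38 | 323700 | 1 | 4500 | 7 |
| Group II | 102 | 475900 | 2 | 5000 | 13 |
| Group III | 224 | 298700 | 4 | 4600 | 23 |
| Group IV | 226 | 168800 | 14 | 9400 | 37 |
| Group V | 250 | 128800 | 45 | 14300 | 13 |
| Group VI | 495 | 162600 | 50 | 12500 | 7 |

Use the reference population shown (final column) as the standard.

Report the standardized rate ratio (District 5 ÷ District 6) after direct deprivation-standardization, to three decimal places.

Deprivation-specific rates per 100000 for District 5: 11.74, 21.43, 74.99, 133.89, 194.10, 304.43.
For District 6: 22.22, 40.00, 86.96, 148.94, 314.69, 400.00.
Standard weights: 0.07, 0.13, 0.23, 0.37, 0.13, 0.07.
District 5: 0.0700×11.74 + 0.1300×21.43 + 0.2300×74.99 + 0.3700×133.89 + 0.1300×194.10 + 0.0700×304.43 = 116.9369 per 100000.
District 6: 0.0700×22.22 + 0.1300×40.00 + 0.2300×86.96 + 0.3700×148.94 + 0.1300×314.69 + 0.0700×400.00 = 150.7710 per 100000.
Ratio = 116.9369 ÷ 150.7710 = 0.77559.

0.776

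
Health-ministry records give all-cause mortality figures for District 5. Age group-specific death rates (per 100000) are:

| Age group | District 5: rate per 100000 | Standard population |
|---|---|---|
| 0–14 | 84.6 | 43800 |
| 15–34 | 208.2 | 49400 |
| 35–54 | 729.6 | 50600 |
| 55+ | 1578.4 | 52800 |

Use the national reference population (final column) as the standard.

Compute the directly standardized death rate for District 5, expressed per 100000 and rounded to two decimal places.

682.85

Standard total = 196600; weights = 0.2228, 0.2513, 0.2574, 0.2686.
Standardized rate: 0.2228×84.6 + 0.2513×208.2 + 0.2574×729.6 + 0.2686×1578.4 = 682.8476 per 100000.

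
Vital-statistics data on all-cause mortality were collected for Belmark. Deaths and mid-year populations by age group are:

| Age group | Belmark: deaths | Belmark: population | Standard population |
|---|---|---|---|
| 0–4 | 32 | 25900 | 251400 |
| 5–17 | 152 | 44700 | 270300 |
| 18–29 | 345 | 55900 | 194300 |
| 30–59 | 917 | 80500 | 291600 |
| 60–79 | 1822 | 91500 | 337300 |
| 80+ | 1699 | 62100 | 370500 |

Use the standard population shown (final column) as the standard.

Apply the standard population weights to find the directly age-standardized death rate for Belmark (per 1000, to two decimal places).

Age-specific rates per 1000 for Belmark: 1.236, 3.400, 6.172, 11.391, 19.913, 27.359.
Standard total = 1715400; weights = 0.1466, 0.1576, 0.1133, 0.1700, 0.1966, 0.2160.
Standardized rate: 0.1466×1.236 + 0.1576×3.400 + 0.1133×6.172 + 0.1700×11.391 + 0.1966×19.913 + 0.2160×27.359 = 13.1769 per 1000.

13.18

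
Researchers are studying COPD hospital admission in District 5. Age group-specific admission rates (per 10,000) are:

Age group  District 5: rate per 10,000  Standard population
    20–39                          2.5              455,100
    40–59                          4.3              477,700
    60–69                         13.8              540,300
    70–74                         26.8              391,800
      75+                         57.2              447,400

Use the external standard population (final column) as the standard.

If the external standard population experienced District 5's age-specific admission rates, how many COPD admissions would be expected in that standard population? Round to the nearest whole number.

Expected COPD admissions = Σ (standard pop × age-specific rate ÷ 10,000)
= 455,100×2.5/10,000 + 477,700×4.3/10,000 + 540,300×13.8/10,000 + 391,800×26.8/10,000 + 447,400×57.2/10,000
= 113.78 + 205.41 + 745.61 + 1050.02 + 2559.13 = 4673.95.

4674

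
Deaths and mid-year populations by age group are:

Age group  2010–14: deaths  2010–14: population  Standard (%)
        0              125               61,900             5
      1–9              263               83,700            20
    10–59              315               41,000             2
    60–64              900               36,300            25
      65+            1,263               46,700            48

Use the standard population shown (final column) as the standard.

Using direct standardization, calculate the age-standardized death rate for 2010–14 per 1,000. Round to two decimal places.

20.06

Age-specific rates per 1,000 for 2010–14: 2.019, 3.142, 7.683, 24.793, 27.045.
Standard weights: 0.05, 0.20, 0.02, 0.25, 0.48.
Standardized rate: 0.0500×2.019 + 0.2000×3.142 + 0.0200×7.683 + 0.2500×24.793 + 0.4800×27.045 = 20.0630 per 1,000.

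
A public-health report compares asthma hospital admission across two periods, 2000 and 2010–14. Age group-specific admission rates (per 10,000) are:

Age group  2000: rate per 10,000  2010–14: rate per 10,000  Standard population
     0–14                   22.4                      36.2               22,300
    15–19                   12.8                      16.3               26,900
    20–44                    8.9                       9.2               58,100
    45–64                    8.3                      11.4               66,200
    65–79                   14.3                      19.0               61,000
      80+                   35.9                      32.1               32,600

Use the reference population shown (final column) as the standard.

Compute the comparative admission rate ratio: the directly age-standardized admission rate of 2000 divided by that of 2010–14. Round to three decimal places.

Standard total = 267,100; weights = 0.0835, 0.1007, 0.2175, 0.2478, 0.2284, 0.1221.
2000: 0.0835×22.4 + 0.1007×12.8 + 0.2175×8.9 + 0.2478×8.3 + 0.2284×14.3 + 0.1221×35.9 = 14.7998 per 10,000.
2010–14: 0.0835×36.2 + 0.1007×16.3 + 0.2175×9.2 + 0.2478×11.4 + 0.2284×19.0 + 0.1221×32.1 = 17.7476 per 10,000.
Ratio = 14.7998 ÷ 17.7476 = 0.83390.

0.834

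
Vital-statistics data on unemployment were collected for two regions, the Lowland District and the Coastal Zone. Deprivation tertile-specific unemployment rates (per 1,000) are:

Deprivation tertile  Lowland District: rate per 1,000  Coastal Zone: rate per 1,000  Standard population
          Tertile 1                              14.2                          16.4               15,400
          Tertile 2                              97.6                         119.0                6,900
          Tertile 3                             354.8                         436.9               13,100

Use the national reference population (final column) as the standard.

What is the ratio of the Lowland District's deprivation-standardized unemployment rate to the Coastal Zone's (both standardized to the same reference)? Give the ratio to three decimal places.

0.815

Standard total = 35,400; weights = 0.4350, 0.1949, 0.3701.
The Lowland District: 0.4350×14.2 + 0.1949×97.6 + 0.3701×354.8 = 156.4972 per 1,000.
The Coastal Zone: 0.4350×16.4 + 0.1949×119.0 + 0.3701×436.9 = 192.0071 per 1,000.
Ratio = 156.4972 ÷ 192.0071 = 0.81506.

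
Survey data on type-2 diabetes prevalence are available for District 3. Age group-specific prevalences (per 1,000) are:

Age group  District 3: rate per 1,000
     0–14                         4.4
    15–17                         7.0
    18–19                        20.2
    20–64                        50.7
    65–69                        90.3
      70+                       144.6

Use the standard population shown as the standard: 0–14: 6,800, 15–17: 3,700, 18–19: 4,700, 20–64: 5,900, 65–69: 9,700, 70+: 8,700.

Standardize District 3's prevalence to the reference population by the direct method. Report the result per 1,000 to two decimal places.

65.41

Standard total = 39,500; weights = 0.1722, 0.0937, 0.1190, 0.1494, 0.2456, 0.2203.
Standardized rate: 0.1722×4.4 + 0.0937×7.0 + 0.1190×20.2 + 0.1494×50.7 + 0.2456×90.3 + 0.2203×144.6 = 65.4132 per 1,000.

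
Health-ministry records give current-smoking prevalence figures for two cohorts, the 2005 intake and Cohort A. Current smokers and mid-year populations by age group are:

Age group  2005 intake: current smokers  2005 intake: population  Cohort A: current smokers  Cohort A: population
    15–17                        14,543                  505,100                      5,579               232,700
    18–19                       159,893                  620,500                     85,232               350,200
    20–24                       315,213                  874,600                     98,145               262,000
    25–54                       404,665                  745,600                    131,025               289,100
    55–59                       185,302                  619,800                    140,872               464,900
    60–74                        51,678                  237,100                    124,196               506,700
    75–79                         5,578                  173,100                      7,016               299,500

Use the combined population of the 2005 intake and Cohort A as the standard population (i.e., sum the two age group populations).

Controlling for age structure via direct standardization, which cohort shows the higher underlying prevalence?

Age-specific rates per 1,000 for the 2005 intake: 28.792, 257.684, 360.408, 542.737, 298.971, 217.959, 32.224.
For Cohort A: 23.975, 243.381, 374.599, 453.217, 303.016, 245.108, 23.426.
Combined standard total = 6,180,900; weights = 0.1194, 0.1570, 0.1839, 0.1674, 0.1755, 0.1203, 0.0765.
The 2005 intake: 0.1194×28.792 + 0.1570×257.684 + 0.1839×360.408 + 0.1674×542.737 + 0.1755×298.971 + 0.1203×217.959 + 0.0765×32.224 = 282.1964 per 1,000.
Cohort A: 0.1194×23.975 + 0.1570×243.381 + 0.1839×374.599 + 0.1674×453.217 + 0.1755×303.016 + 0.1203×245.108 + 0.0765×23.426 = 270.3028 per 1,000.

2005 intake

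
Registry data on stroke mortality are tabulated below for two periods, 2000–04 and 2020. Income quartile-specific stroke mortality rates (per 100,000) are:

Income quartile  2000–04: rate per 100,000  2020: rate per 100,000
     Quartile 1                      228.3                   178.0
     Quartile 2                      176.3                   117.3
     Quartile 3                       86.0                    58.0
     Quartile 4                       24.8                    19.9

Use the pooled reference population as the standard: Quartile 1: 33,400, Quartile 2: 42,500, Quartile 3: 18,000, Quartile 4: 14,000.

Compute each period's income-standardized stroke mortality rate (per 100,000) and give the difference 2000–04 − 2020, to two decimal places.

44.12

Standard total = 107,900; weights = 0.3095, 0.3939, 0.1668, 0.1297.
2000–04: 0.3095×228.3 + 0.3939×176.3 + 0.1668×86.0 + 0.1297×24.8 = 157.6753 per 100,000.
2020: 0.3095×178.0 + 0.3939×117.3 + 0.1668×58.0 + 0.1297×19.9 = 113.5593 per 100,000.
Difference = 157.6753 − 113.5593 = 44.1160.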